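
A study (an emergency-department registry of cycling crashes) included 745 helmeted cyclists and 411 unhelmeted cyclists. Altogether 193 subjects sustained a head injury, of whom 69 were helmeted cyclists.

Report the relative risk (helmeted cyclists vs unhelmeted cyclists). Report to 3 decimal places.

0.307

helmeted cyclists without the outcome: 745 − 69 = 676
unhelmeted cyclists with the outcome: 193 − 69 = 124
unhelmeted cyclists without the outcome: 411 − 124 = 287
risk, helmeted cyclists = 69/745 = 0.0926
risk, unhelmeted cyclists = 124/411 = 0.3017
RR = 0.0926 / 0.3017 = 0.307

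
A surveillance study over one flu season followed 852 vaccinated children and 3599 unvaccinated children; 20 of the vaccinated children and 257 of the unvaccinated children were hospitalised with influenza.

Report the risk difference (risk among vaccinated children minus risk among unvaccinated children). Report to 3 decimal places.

risk, vaccinated children = 20/852 = 0.02347
risk, unvaccinated children = 257/3599 = 0.07141
risk difference = 0.02347 − 0.07141 = -0.048

RD: -0.048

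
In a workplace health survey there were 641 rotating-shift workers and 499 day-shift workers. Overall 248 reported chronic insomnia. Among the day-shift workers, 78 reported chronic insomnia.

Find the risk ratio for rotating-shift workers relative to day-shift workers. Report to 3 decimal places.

1.697

rotating-shift workers with the outcome: 248 − 78 = 170
rotating-shift workers without the outcome: 641 − 170 = 471
day-shift workers without the outcome: 499 − 78 = 421
risk, rotating-shift workers = 170/641 = 0.2652
risk, day-shift workers = 78/499 = 0.1563
RR = 0.2652 / 0.1563 = 1.697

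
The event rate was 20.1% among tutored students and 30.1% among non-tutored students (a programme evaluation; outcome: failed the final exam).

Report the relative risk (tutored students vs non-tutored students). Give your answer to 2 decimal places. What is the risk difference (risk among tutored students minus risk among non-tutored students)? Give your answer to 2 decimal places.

RR = 0.2010 / 0.3010 = 0.67
risk difference = 0.2010 − 0.3010 = -0.10

RR = 0.67; RD = -0.10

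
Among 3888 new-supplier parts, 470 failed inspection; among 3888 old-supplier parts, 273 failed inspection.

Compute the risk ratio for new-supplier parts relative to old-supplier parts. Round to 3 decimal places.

risk, new-supplier parts = 470/3888 = 0.1209
risk, old-supplier parts = 273/3888 = 0.0702
RR = 0.1209 / 0.0702 = 1.722

RR = 1.722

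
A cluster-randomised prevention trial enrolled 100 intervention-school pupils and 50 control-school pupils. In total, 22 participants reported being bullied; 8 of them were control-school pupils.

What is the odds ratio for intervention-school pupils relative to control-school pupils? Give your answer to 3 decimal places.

intervention-school pupils with the outcome: 22 − 8 = 14
intervention-school pupils without the outcome: 100 − 14 = 86
control-school pupils without the outcome: 50 − 8 = 42
odds, intervention-school pupils = 14/86 = 0.1628
odds, control-school pupils = 8/42 = 0.1905
OR = 0.1628 / 0.1905 = 0.855

OR: 0.855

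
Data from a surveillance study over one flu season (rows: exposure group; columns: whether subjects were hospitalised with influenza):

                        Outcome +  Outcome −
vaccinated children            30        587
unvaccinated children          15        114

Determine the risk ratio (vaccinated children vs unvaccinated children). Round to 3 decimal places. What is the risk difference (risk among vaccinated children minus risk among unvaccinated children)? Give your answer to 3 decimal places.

RR = 0.418; RD = -0.068

risk, vaccinated children = 30/617 = 0.04862
risk, unvaccinated children = 15/129 = 0.11628
RR = 0.04862 / 0.11628 = 0.418
risk difference = 0.04862 − 0.11628 = -0.068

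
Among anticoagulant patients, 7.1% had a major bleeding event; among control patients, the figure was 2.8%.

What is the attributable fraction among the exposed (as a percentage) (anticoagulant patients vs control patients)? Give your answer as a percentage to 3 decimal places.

AR% = (0.07100 − 0.02800) / 0.07100 = 0.6056 → 60.563%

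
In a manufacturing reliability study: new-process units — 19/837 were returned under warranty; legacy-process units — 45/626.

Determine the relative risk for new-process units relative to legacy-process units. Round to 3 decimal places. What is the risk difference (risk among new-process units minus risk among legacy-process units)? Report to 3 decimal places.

RR = 0.316; RD = -0.049

risk, new-process units = 19/837 = 0.02270
risk, legacy-process units = 45/626 = 0.07188
RR = 0.02270 / 0.07188 = 0.316
risk difference = 0.02270 − 0.07188 = -0.049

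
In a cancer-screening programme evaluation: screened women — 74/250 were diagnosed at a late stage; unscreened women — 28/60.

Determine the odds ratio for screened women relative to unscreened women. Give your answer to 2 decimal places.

OR = (74 × 32) / (176 × 28) = 2368/4928 ≈ 0.48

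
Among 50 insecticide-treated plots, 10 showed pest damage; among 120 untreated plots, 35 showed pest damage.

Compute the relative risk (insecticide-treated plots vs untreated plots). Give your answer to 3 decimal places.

0.686

risk, insecticide-treated plots = 10/50 = 0.2000
risk, untreated plots = 35/120 = 0.2917
RR = 0.2000 / 0.2917 = 0.686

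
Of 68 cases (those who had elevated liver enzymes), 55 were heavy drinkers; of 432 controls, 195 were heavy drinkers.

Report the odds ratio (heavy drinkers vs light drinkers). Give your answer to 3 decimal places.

OR = (55 × 237) / (195 × 13) = 13035/2535 ≈ 5.142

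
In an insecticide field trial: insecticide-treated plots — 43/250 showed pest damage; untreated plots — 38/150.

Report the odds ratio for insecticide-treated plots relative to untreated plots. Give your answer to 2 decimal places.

0.61

odds, insecticide-treated plots = 43/207 = 0.2077
odds, untreated plots = 38/112 = 0.3393
OR = 0.2077 / 0.3393 = 0.61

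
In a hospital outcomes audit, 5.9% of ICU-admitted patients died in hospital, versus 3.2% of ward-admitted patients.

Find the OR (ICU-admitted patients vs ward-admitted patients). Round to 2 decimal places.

odds, ICU-admitted patients = 0.05900/0.94100 = 0.06270
odds, ward-admitted patients = 0.03200/0.96800 = 0.03306
OR = 0.06270 / 0.03306 = 1.90

OR = 1.90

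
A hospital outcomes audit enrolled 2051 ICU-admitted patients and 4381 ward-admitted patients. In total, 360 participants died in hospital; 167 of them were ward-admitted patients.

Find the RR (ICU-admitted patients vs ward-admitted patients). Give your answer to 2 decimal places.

2.47

ICU-admitted patients with the outcome: 360 − 167 = 193
ICU-admitted patients without the outcome: 2051 − 193 = 1858
ward-admitted patients without the outcome: 4381 − 167 = 4214
risk, ICU-admitted patients = 193/2051 = 0.09410
risk, ward-admitted patients = 167/4381 = 0.03812
RR = 0.09410 / 0.03812 = 2.47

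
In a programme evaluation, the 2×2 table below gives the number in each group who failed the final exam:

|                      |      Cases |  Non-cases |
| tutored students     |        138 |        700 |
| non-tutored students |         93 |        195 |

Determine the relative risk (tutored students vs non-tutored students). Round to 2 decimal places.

risk, tutored students = 138/838 = 0.1647
risk, non-tutored students = 93/288 = 0.3229
RR = 0.1647 / 0.3229 = 0.51

RR: 0.51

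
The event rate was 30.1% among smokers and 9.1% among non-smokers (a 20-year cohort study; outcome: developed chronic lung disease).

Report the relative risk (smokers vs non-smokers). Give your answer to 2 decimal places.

RR = 0.3010 / 0.0910 = 3.31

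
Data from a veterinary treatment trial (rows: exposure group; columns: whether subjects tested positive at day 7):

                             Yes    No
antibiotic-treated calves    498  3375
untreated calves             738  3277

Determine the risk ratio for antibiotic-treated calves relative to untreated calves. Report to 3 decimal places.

risk, antibiotic-treated calves = 498/3873 = 0.1286
risk, untreated calves = 738/4015 = 0.1838
RR = 0.1286 / 0.1838 = 0.700

0.700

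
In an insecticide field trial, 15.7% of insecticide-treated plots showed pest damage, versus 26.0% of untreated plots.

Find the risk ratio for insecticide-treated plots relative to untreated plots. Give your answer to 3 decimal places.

RR = 0.1570 / 0.2600 = 0.604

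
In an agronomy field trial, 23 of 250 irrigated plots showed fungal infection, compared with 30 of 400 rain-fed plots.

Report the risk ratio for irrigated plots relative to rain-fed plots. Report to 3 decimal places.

risk, irrigated plots = 23/250 = 0.0920
risk, rain-fed plots = 30/400 = 0.0750
RR = 0.0920 / 0.0750 = 1.227

1.227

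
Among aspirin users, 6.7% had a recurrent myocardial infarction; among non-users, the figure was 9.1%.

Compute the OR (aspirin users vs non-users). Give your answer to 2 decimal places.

OR = 0.72

odds, aspirin users = 0.0670/0.9330 = 0.0718
odds, non-users = 0.0910/0.9090 = 0.1001
OR = 0.0718 / 0.1001 = 0.72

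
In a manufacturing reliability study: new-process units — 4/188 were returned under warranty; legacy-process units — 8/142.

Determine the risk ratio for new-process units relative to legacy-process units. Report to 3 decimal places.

RR ≈ 0.378

risk, new-process units = 4/188 = 0.02128
risk, legacy-process units = 8/142 = 0.05634
RR = 0.02128 / 0.05634 = 0.378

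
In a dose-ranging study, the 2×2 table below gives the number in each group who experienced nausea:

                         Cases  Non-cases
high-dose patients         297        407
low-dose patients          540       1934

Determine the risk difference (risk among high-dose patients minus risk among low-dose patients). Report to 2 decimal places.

risk, high-dose patients = 297/704 = 0.4219
risk, low-dose patients = 540/2474 = 0.2183
risk difference = 0.4219 − 0.2183 = 0.20

RD = 0.20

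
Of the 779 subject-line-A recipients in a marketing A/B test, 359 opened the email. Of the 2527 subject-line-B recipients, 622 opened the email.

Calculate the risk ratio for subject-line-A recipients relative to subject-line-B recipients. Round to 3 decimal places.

risk, subject-line-A recipients = 359/779 = 0.4608
risk, subject-line-B recipients = 622/2527 = 0.2461
RR = 0.4608 / 0.2461 = 1.872

1.872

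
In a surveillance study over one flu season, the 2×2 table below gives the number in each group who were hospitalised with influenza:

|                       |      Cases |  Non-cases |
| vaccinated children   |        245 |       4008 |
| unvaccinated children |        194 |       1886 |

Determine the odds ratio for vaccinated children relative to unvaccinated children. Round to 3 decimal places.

odds, vaccinated children = 245/4008 = 0.0611
odds, unvaccinated children = 194/1886 = 0.1029
OR = 0.0611 / 0.1029 = 0.594

OR: 0.594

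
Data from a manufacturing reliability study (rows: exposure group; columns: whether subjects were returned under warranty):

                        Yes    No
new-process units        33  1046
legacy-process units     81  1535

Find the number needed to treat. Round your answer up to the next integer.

52

risk, new-process units = 33/1079 = 0.030584
risk, legacy-process units = 81/1616 = 0.050124
absolute risk difference = 0.019540
1 / 0.019540 = 51.177 → round up → 52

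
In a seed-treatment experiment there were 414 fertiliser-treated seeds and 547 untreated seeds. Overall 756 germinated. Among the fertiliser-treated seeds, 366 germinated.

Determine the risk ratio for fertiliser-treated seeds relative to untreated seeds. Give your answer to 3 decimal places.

1.240

fertiliser-treated seeds without the outcome: 414 − 366 = 48
untreated seeds with the outcome: 756 − 366 = 390
untreated seeds without the outcome: 547 − 390 = 157
risk, fertiliser-treated seeds = 366/414 = 0.8841
risk, untreated seeds = 390/547 = 0.7130
RR = 0.8841 / 0.7130 = 1.240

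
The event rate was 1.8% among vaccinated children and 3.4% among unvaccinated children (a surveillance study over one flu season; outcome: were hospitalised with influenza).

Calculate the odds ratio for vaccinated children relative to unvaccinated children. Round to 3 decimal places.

odds, vaccinated children = 0.01800/0.98200 = 0.01833
odds, unvaccinated children = 0.03400/0.96600 = 0.03520
OR = 0.01833 / 0.03520 = 0.521

0.521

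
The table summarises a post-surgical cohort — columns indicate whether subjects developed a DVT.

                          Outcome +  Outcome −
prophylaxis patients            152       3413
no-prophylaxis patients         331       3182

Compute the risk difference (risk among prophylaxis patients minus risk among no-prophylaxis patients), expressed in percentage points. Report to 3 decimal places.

risk, prophylaxis patients = 152/3565 = 0.04264
risk, no-prophylaxis patients = 331/3513 = 0.09422
risk difference = 0.04264 − 0.09422 = -0.05158 → -5.158 percentage points

RD = -5.158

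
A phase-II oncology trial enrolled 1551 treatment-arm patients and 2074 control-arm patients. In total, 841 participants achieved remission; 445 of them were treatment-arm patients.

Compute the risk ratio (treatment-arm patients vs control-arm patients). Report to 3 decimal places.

treatment-arm patients without the outcome: 1551 − 445 = 1106
control-arm patients with the outcome: 841 − 445 = 396
control-arm patients without the outcome: 2074 − 396 = 1678
risk, treatment-arm patients = 445/1551 = 0.2869
risk, control-arm patients = 396/2074 = 0.1909
RR = 0.2869 / 0.1909 = 1.503

RR = 1.503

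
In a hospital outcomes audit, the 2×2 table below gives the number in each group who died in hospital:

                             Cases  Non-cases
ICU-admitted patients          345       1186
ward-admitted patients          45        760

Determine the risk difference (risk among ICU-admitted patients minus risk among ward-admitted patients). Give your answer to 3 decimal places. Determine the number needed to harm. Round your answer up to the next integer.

RD = 0.169; NNH = 6

risk, ICU-admitted patients = 345/1531 = 0.2253
risk, ward-admitted patients = 45/805 = 0.0559
risk difference = 0.2253 − 0.0559 = 0.169
absolute risk difference = 0.169442
1 / 0.169442 = 5.902 → round up → 6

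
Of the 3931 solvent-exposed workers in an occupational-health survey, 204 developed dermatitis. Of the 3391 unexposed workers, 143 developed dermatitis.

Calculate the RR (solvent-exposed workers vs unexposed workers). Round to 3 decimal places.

risk, solvent-exposed workers = 204/3931 = 0.05190
risk, unexposed workers = 143/3391 = 0.04217
RR = 0.05190 / 0.04217 = 1.231

1.231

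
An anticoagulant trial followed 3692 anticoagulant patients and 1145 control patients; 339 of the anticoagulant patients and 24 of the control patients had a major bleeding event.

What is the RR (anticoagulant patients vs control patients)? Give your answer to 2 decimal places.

risk, anticoagulant patients = 339/3692 = 0.09182
risk, control patients = 24/1145 = 0.02096
RR = 0.09182 / 0.02096 = 4.38

RR ≈ 4.38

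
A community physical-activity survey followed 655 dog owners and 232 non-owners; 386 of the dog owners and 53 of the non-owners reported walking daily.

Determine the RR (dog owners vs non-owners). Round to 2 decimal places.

risk, dog owners = 386/655 = 0.5893
risk, non-owners = 53/232 = 0.2284
RR = 0.5893 / 0.2284 = 2.58

RR: 2.58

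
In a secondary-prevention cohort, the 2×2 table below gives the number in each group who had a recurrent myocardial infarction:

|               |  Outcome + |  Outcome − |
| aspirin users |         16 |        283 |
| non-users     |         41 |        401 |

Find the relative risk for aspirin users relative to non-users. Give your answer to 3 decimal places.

risk, aspirin users = 16/299 = 0.0535
risk, non-users = 41/442 = 0.0928
RR = 0.0535 / 0.0928 = 0.577

0.577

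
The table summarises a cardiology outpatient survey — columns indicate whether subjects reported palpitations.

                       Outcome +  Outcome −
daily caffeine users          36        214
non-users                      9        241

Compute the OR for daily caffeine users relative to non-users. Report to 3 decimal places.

OR = (36 × 241) / (214 × 9) = 8676/1926 ≈ 4.505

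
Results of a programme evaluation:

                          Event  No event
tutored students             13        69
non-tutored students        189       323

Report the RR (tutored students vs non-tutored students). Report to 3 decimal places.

risk, tutored students = 13/82 = 0.1585
risk, non-tutored students = 189/512 = 0.3691
RR = 0.1585 / 0.3691 = 0.429

0.429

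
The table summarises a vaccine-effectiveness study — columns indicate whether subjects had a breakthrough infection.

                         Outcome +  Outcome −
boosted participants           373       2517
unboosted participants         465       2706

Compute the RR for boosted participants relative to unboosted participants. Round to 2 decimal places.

0.88

risk, boosted participants = 373/2890 = 0.1291
risk, unboosted participants = 465/3171 = 0.1466
RR = 0.1291 / 0.1466 = 0.88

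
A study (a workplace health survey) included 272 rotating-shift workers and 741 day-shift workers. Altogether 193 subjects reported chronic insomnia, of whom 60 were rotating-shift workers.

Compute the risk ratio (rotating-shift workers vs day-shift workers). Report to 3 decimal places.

rotating-shift workers without the outcome: 272 − 60 = 212
day-shift workers with the outcome: 193 − 60 = 133
day-shift workers without the outcome: 741 − 133 = 608
risk, rotating-shift workers = 60/272 = 0.2206
risk, day-shift workers = 133/741 = 0.1795
RR = 0.2206 / 0.1795 = 1.229

RR ≈ 1.229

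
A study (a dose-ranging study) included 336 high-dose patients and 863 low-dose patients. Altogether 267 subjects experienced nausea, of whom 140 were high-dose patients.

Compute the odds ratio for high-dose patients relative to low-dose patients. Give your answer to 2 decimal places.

high-dose patients without the outcome: 336 − 140 = 196
low-dose patients with the outcome: 267 − 140 = 127
low-dose patients without the outcome: 863 − 127 = 736
OR = (140 × 736) / (196 × 127) = 103040/24892 ≈ 4.14

4.14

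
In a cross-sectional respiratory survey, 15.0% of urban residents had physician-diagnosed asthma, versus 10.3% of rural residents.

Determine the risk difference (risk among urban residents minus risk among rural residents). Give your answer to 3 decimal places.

risk difference = 0.1500 − 0.1030 = 0.047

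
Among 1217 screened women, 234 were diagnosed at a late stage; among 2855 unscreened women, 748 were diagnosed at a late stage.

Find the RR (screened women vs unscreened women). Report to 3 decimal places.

RR = 0.734

risk, screened women = 234/1217 = 0.1923
risk, unscreened women = 748/2855 = 0.2620
RR = 0.1923 / 0.2620 = 0.734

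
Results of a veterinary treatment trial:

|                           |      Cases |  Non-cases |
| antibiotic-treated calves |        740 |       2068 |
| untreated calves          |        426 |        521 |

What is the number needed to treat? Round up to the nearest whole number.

risk, antibiotic-treated calves = 740/2808 = 0.263533
risk, untreated calves = 426/947 = 0.449842
absolute risk difference = 0.186309
1 / 0.186309 = 5.367 → round up → 6

6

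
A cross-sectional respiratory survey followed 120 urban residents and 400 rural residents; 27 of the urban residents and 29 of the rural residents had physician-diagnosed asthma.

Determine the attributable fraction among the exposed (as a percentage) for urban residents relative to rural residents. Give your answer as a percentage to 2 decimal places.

67.78%

risk, urban residents = 27/120 = 0.2250
risk, rural residents = 29/400 = 0.0725
AR% = (0.2250 − 0.0725) / 0.2250 = 0.6778 → 67.78%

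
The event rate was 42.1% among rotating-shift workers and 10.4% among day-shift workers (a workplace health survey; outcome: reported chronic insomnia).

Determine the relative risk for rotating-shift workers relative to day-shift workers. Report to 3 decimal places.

RR = 0.4210 / 0.1040 = 4.048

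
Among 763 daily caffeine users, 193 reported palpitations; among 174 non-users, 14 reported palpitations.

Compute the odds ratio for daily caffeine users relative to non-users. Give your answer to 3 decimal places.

3.870

odds, daily caffeine users = 193/570 = 0.3386
odds, non-users = 14/160 = 0.0875
OR = 0.3386 / 0.0875 = 3.870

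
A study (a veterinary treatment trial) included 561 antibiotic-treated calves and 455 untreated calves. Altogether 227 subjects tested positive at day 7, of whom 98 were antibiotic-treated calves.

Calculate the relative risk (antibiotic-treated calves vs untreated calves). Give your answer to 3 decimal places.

antibiotic-treated calves without the outcome: 561 − 98 = 463
untreated calves with the outcome: 227 − 98 = 129
untreated calves without the outcome: 455 − 129 = 326
risk, antibiotic-treated calves = 98/561 = 0.1747
risk, untreated calves = 129/455 = 0.2835
RR = 0.1747 / 0.2835 = 0.616

0.616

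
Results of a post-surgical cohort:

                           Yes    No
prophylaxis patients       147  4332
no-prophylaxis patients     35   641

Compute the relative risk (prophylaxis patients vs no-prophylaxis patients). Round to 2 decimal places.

risk, prophylaxis patients = 147/4479 = 0.03282
risk, no-prophylaxis patients = 35/676 = 0.05178
RR = 0.03282 / 0.05178 = 0.63

RR ≈ 0.63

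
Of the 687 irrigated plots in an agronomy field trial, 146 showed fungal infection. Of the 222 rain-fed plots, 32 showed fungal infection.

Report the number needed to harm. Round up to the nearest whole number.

15

risk, irrigated plots = 146/687 = 0.212518
risk, rain-fed plots = 32/222 = 0.144144
absolute risk difference = 0.068374
1 / 0.068374 = 14.625 → round up → 15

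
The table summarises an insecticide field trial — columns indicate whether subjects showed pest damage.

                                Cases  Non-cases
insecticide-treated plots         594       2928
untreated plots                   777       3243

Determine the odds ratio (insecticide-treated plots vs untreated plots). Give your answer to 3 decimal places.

OR = (594 × 3243) / (2928 × 777) = 1926342/2275056 ≈ 0.847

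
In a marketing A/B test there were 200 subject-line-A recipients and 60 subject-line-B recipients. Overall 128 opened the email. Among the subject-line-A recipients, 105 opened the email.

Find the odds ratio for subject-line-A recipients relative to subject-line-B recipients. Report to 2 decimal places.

1.78

subject-line-A recipients without the outcome: 200 − 105 = 95
subject-line-B recipients with the outcome: 128 − 105 = 23
subject-line-B recipients without the outcome: 60 − 23 = 37
OR = (105 × 37) / (95 × 23) = 3885/2185 ≈ 1.78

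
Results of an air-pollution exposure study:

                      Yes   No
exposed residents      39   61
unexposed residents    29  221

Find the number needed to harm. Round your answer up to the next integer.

risk, exposed residents = 39/100 = 0.390000
risk, unexposed residents = 29/250 = 0.116000
absolute risk difference = 0.274000
1 / 0.274000 = 3.650 → round up → 4

NNH ≈ 4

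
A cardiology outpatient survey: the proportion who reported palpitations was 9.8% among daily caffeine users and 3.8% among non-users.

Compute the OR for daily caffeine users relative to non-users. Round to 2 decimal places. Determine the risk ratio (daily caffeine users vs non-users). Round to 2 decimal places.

OR = 2.75; RR = 2.58

odds, daily caffeine users = 0.09800/0.90200 = 0.10865
odds, non-users = 0.03800/0.96200 = 0.03950
OR = 0.10865 / 0.03950 = 2.75
RR = 0.09800 / 0.03800 = 2.58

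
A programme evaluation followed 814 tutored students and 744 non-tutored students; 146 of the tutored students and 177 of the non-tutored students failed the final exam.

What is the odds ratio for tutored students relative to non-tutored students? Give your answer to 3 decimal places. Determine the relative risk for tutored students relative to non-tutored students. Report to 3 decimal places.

OR = (146 × 567) / (668 × 177) = 82782/118236 ≈ 0.700
risk, tutored students = 146/814 = 0.1794
risk, non-tutored students = 177/744 = 0.2379
RR = 0.1794 / 0.2379 = 0.754

OR = 0.700; RR = 0.754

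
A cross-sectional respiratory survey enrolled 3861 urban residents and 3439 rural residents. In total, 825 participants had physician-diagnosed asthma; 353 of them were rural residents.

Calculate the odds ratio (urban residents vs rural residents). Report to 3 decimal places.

OR ≈ 1.218

urban residents with the outcome: 825 − 353 = 472
urban residents without the outcome: 3861 − 472 = 3389
rural residents without the outcome: 3439 − 353 = 3086
OR = (472 × 3086) / (3389 × 353) = 1456592/1196317 ≈ 1.218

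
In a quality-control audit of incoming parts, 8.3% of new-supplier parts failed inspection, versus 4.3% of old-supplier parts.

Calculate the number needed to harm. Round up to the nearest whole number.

25

absolute risk difference = 0.040000
1 / 0.040000 = 25.000 → round up → 25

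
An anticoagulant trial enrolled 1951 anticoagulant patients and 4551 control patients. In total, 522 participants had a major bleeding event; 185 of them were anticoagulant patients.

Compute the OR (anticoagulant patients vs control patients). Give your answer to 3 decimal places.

OR = 1.310

anticoagulant patients without the outcome: 1951 − 185 = 1766
control patients with the outcome: 522 − 185 = 337
control patients without the outcome: 4551 − 337 = 4214
odds, anticoagulant patients = 185/1766 = 0.1048
odds, control patients = 337/4214 = 0.0800
OR = 0.1048 / 0.0800 = 1.310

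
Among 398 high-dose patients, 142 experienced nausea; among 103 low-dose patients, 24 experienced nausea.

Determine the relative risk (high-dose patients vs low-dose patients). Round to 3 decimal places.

1.531

risk, high-dose patients = 142/398 = 0.3568
risk, low-dose patients = 24/103 = 0.2330
RR = 0.3568 / 0.2330 = 1.531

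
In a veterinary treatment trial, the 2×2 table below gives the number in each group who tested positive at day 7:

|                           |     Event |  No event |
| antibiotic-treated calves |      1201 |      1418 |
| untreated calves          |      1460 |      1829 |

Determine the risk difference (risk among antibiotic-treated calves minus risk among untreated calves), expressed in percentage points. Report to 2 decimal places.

risk, antibiotic-treated calves = 1201/2619 = 0.4586
risk, untreated calves = 1460/3289 = 0.4439
risk difference = 0.4586 − 0.4439 = 0.0147 → 1.47 percentage points

RD = 1.47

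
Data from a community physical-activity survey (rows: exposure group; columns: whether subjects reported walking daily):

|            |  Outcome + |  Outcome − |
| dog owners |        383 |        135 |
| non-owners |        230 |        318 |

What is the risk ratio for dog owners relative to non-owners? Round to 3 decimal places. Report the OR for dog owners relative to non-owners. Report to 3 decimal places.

RR = 1.762; OR = 3.923

risk, dog owners = 383/518 = 0.7394
risk, non-owners = 230/548 = 0.4197
RR = 0.7394 / 0.4197 = 1.762
OR = (383 × 318) / (135 × 230) = 121794/31050 ≈ 3.923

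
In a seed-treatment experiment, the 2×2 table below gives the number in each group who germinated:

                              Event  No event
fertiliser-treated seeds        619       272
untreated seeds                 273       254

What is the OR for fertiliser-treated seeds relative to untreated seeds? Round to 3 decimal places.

odds, fertiliser-treated seeds = 619/272 = 2.2757
odds, untreated seeds = 273/254 = 1.0748
OR = 2.2757 / 1.0748 = 2.117

2.117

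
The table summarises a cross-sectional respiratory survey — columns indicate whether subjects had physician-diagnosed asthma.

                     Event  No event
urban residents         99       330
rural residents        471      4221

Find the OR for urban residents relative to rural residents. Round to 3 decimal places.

OR = (99 × 4221) / (330 × 471) = 417879/155430 ≈ 2.689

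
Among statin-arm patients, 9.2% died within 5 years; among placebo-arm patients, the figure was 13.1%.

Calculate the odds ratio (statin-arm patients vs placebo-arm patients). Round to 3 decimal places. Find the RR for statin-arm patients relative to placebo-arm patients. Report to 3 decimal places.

odds, statin-arm patients = 0.0920/0.9080 = 0.1013
odds, placebo-arm patients = 0.1310/0.8690 = 0.1507
OR = 0.1013 / 0.1507 = 0.672
RR = 0.0920 / 0.1310 = 0.702

OR = 0.672; RR = 0.702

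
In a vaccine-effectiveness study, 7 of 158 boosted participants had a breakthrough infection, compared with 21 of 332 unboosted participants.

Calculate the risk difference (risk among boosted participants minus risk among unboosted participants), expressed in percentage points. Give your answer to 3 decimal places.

risk, boosted participants = 7/158 = 0.04430
risk, unboosted participants = 21/332 = 0.06325
risk difference = 0.04430 − 0.06325 = -0.01895 → -1.895 percentage points

-1.895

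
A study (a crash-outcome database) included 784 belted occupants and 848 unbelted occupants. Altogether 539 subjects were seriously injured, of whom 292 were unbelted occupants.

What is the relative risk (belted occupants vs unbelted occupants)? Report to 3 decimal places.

RR ≈ 0.915

belted occupants with the outcome: 539 − 292 = 247
belted occupants without the outcome: 784 − 247 = 537
unbelted occupants without the outcome: 848 − 292 = 556
risk, belted occupants = 247/784 = 0.3151
risk, unbelted occupants = 292/848 = 0.3443
RR = 0.3151 / 0.3443 = 0.915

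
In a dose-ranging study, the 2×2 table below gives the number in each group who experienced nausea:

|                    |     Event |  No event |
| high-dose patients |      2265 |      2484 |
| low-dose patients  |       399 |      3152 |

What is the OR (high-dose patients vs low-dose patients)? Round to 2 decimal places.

odds, high-dose patients = 2265/2484 = 0.9118
odds, low-dose patients = 399/3152 = 0.1266
OR = 0.9118 / 0.1266 = 7.20

OR: 7.20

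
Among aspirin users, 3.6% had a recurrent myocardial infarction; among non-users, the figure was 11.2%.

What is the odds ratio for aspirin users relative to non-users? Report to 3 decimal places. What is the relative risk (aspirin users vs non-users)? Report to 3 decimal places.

OR = 0.296; RR = 0.321

odds, aspirin users = 0.03600/0.96400 = 0.03734
odds, non-users = 0.11200/0.88800 = 0.12613
OR = 0.03734 / 0.12613 = 0.296
RR = 0.03600 / 0.11200 = 0.321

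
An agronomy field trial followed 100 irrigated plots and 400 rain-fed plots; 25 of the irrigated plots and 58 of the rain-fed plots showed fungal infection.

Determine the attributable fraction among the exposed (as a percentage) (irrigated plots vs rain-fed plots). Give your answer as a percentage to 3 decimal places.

42.000%

risk, irrigated plots = 25/100 = 0.2500
risk, rain-fed plots = 58/400 = 0.1450
AR% = (0.2500 − 0.1450) / 0.2500 = 0.4200 → 42.000%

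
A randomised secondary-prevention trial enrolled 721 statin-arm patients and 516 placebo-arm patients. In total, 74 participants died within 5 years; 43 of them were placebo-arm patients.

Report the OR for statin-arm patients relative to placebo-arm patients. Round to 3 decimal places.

OR ≈ 0.494

statin-arm patients with the outcome: 74 − 43 = 31
statin-arm patients without the outcome: 721 − 31 = 690
placebo-arm patients without the outcome: 516 − 43 = 473
OR = (31 × 473) / (690 × 43) = 14663/29670 ≈ 0.494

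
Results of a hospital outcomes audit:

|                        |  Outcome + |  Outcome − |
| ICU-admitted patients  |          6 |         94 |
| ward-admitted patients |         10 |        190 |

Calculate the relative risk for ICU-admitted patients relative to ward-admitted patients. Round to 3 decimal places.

RR = 1.200

risk, ICU-admitted patients = 6/100 = 0.0600
risk, ward-admitted patients = 10/200 = 0.0500
RR = 0.0600 / 0.0500 = 1.200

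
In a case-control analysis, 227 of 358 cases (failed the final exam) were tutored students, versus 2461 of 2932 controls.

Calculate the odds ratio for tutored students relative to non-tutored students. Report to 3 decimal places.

OR = (227 × 471) / (2461 × 131) = 106917/322391 ≈ 0.332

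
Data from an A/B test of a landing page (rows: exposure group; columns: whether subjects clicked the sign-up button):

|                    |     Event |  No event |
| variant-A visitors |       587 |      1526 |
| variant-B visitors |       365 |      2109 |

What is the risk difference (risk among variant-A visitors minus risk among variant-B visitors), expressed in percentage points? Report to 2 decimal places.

RD ≈ 13.03

risk, variant-A visitors = 587/2113 = 0.2778
risk, variant-B visitors = 365/2474 = 0.1475
risk difference = 0.2778 − 0.1475 = 0.1303 → 13.03 percentage points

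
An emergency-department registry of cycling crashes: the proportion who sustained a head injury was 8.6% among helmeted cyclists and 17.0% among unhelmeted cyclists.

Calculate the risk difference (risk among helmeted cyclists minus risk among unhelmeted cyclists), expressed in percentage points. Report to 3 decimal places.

-8.400

risk difference = 0.0860 − 0.1700 = -0.0840 → -8.400 percentage points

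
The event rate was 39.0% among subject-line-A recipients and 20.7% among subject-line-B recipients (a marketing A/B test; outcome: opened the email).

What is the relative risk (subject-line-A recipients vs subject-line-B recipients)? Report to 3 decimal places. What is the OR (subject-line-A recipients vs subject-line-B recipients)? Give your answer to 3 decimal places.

RR = 0.3900 / 0.2070 = 1.884
odds, subject-line-A recipients = 0.3900/0.6100 = 0.6393
odds, subject-line-B recipients = 0.2070/0.7930 = 0.2610
OR = 0.6393 / 0.2610 = 2.449

RR = 1.884; OR = 2.449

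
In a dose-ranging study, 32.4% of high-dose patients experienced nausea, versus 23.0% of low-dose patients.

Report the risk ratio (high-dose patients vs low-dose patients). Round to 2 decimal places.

RR = 0.3240 / 0.2300 = 1.41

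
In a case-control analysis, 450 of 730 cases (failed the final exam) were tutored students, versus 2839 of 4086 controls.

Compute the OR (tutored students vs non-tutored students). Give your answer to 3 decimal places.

odds, tutored students = 450/2839 = 0.1585
odds, non-tutored students = 280/1247 = 0.2245
OR = 0.1585 / 0.2245 = 0.706

OR: 0.706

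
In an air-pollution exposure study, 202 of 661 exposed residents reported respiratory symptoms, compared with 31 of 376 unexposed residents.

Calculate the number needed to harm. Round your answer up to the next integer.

risk, exposed residents = 202/661 = 0.305598
risk, unexposed residents = 31/376 = 0.082447
absolute risk difference = 0.223151
1 / 0.223151 = 4.481 → round up → 5

NNH ≈ 5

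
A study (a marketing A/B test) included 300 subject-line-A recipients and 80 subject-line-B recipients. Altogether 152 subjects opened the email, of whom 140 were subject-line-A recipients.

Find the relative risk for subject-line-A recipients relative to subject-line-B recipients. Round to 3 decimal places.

3.111

subject-line-A recipients without the outcome: 300 − 140 = 160
subject-line-B recipients with the outcome: 152 − 140 = 12
subject-line-B recipients without the outcome: 80 − 12 = 68
risk, subject-line-A recipients = 140/300 = 0.4667
risk, subject-line-B recipients = 12/80 = 0.1500
RR = 0.4667 / 0.1500 = 3.111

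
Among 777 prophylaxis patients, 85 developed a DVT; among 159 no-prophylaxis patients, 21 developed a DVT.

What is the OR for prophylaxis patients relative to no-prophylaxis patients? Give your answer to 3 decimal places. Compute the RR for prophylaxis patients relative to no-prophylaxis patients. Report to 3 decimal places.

OR = 0.807; RR = 0.828

odds, prophylaxis patients = 85/692 = 0.1228
odds, no-prophylaxis patients = 21/138 = 0.1522
OR = 0.1228 / 0.1522 = 0.807
risk, prophylaxis patients = 85/777 = 0.1094
risk, no-prophylaxis patients = 21/159 = 0.1321
RR = 0.1094 / 0.1321 = 0.828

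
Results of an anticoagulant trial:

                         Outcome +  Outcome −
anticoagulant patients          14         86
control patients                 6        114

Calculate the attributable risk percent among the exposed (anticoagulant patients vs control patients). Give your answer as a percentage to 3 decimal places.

risk, anticoagulant patients = 14/100 = 0.1400
risk, control patients = 6/120 = 0.0500
AR% = (0.1400 − 0.0500) / 0.1400 = 0.6429 → 64.286%

64.286%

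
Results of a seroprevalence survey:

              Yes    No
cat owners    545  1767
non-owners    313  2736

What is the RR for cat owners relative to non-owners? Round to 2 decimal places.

2.30

risk, cat owners = 545/2312 = 0.2357
risk, non-owners = 313/3049 = 0.1027
RR = 0.2357 / 0.1027 = 2.30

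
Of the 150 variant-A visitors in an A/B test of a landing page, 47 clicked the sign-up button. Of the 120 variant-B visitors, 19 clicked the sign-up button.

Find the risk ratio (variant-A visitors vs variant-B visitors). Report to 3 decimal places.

RR ≈ 1.979

risk, variant-A visitors = 47/150 = 0.3133
risk, variant-B visitors = 19/120 = 0.1583
RR = 0.3133 / 0.1583 = 1.979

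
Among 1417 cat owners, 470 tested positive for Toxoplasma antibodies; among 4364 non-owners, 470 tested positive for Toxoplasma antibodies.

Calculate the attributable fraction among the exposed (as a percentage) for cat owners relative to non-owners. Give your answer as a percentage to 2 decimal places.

risk, cat owners = 470/1417 = 0.3317
risk, non-owners = 470/4364 = 0.1077
AR% = (0.3317 − 0.1077) / 0.3317 = 0.6753 → 67.53%

67.53%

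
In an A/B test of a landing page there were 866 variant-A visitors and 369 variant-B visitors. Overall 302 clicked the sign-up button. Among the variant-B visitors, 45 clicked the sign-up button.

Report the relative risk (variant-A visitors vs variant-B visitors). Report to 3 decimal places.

variant-A visitors with the outcome: 302 − 45 = 257
variant-A visitors without the outcome: 866 − 257 = 609
variant-B visitors without the outcome: 369 − 45 = 324
risk, variant-A visitors = 257/866 = 0.2968
risk, variant-B visitors = 45/369 = 0.1220
RR = 0.2968 / 0.1220 = 2.433

RR ≈ 2.433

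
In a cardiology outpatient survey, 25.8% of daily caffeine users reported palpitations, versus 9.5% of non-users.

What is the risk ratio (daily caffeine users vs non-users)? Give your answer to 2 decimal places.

RR = 0.2580 / 0.0950 = 2.72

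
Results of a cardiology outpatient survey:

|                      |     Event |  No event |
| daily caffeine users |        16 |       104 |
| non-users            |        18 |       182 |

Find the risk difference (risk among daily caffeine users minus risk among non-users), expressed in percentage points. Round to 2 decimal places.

RD: 4.33

risk, daily caffeine users = 16/120 = 0.1333
risk, non-users = 18/200 = 0.0900
risk difference = 0.1333 − 0.0900 = 0.0433 → 4.33 percentage points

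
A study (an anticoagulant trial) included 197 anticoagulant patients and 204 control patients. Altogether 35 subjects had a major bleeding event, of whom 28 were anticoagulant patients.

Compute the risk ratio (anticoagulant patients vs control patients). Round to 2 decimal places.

anticoagulant patients without the outcome: 197 − 28 = 169
control patients with the outcome: 35 − 28 = 7
control patients without the outcome: 204 − 7 = 197
risk, anticoagulant patients = 28/197 = 0.14213
risk, control patients = 7/204 = 0.03431
RR = 0.14213 / 0.03431 = 4.14

RR = 4.14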